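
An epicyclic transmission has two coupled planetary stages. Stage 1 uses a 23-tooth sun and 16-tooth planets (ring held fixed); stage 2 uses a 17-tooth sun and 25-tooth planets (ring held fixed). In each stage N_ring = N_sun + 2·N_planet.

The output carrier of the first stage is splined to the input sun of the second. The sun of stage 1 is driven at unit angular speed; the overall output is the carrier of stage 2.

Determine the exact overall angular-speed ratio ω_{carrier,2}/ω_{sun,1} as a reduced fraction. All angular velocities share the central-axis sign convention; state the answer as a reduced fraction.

391/6552

Stage 1: N_ring = 23 + 2·16 = 55
Stage 1: 23(ω_s−ω_c) = −55(ω_r−ω_c),  ω_r=0, ω_s=1
Stage 1: 23(1−ω_c) = −55(0−ω_c)  ⇒  78ω_c = 23  ⇒  ω_c = 23/78
  ⇒ ω_c¹/ω_s¹ = 23/78
Stage 2: N_ring = 17 + 2·25 = 67
Stage 2: 17(ω_s−ω_c) = −67(ω_r−ω_c),  ω_r=0, ω_s=1
Stage 2: 17(1−ω_c) = −67(0−ω_c)  ⇒  84ω_c = 17  ⇒  ω_c = 17/84
  ⇒ ω_c²/ω_s² = 17/84
Coupling ω_s² = ω_c¹ ⇒ overall = 23/78 × 17/84 = 391/6552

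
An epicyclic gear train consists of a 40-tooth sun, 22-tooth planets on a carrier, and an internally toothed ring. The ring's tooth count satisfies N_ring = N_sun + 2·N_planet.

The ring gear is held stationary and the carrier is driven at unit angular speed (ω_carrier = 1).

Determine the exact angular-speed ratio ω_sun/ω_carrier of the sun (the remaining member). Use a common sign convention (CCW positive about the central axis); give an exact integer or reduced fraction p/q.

N_ring = 40 + 2·22 = 84
40(ω_s−ω_c) = −84(ω_r−ω_c),  ω_r=0, ω_c=1
ω_s = 1 − (84/40)(0−1) = 31/10
ω_s/ω_c = 31/10

31/10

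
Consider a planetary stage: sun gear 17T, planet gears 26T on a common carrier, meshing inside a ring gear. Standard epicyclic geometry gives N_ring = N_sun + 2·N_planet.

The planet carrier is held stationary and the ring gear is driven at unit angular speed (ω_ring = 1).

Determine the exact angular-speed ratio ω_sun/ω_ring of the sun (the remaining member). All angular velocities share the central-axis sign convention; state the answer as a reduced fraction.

-69/17

N_ring = 17 + 2·26 = 69
17(ω_s−ω_c) = −69(ω_r−ω_c),  ω_c=0, ω_r=1
ω_s = 0 − (69/17)(1−0) = -69/17
ω_s/ω_r = -69/17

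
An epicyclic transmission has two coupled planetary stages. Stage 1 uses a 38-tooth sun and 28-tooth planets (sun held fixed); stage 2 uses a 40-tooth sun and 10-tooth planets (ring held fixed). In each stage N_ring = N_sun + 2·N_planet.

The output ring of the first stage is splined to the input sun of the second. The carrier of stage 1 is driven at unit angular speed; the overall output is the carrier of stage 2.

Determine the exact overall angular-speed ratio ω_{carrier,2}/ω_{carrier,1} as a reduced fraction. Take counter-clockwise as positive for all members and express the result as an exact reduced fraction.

132/235

Stage 1: N_ring = 38 + 2·28 = 94
Stage 1: 38(ω_s−ω_c) = −94(ω_r−ω_c),  ω_s=0, ω_c=1
Stage 1: ω_r = 1 − (38/94)(0−1) = 66/47
  ⇒ ω_r¹/ω_c¹ = 66/47
Stage 2: N_ring = 40 + 2·10 = 60
Stage 2: 40(ω_s−ω_c) = −60(ω_r−ω_c),  ω_r=0, ω_s=1
Stage 2: 40(1−ω_c) = −60(0−ω_c)  ⇒  100ω_c = 40  ⇒  ω_c = 2/5
  ⇒ ω_c²/ω_s² = 2/5
Coupling ω_s² = ω_r¹ ⇒ overall = 66/47 × 2/5 = 132/235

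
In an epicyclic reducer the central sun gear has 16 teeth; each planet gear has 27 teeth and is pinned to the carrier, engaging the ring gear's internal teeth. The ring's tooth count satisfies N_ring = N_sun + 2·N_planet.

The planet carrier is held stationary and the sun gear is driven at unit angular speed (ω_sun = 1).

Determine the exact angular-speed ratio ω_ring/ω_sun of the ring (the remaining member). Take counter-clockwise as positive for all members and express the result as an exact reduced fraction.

-8/35

N_ring = 16 + 2·27 = 70
16(ω_s−ω_c) = −70(ω_r−ω_c),  ω_c=0, ω_s=1
ω_r = 0 − (16/70)(1−0) = -8/35
ω_r/ω_s = -8/35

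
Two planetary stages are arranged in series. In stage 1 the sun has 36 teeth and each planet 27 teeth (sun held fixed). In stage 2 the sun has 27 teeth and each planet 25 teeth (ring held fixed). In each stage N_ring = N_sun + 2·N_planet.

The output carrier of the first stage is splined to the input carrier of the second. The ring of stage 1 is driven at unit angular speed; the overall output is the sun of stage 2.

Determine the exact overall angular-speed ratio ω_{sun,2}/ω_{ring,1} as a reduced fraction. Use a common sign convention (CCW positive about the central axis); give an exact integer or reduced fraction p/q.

520/189

Stage 1: N_ring = 36 + 2·27 = 90
Stage 1: 36(ω_s−ω_c) = −90(ω_r−ω_c),  ω_s=0, ω_r=1
Stage 1: 36(0−ω_c) = −90(1−ω_c)  ⇒  126ω_c = 90  ⇒  ω_c = 5/7
  ⇒ ω_c¹/ω_r¹ = 5/7
Stage 2: N_ring = 27 + 2·25 = 77
Stage 2: 27(ω_s−ω_c) = −77(ω_r−ω_c),  ω_r=0, ω_c=1
Stage 2: ω_s = 1 − (77/27)(0−1) = 104/27
  ⇒ ω_s²/ω_c² = 104/27
Coupling ω_c² = ω_c¹ ⇒ overall = 5/7 × 104/27 = 520/189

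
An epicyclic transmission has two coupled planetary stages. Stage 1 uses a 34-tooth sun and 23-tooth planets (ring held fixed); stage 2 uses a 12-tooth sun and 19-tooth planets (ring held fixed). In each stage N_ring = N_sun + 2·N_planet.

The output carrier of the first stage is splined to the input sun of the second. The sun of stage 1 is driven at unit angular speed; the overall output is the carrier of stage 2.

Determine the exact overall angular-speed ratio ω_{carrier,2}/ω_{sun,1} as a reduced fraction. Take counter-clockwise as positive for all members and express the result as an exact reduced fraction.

34/589

Stage 1: N_ring = 34 + 2·23 = 80
Stage 1: 34(ω_s−ω_c) = −80(ω_r−ω_c),  ω_r=0, ω_s=1
Stage 1: 34(1−ω_c) = −80(0−ω_c)  ⇒  114ω_c = 34  ⇒  ω_c = 17/57
  ⇒ ω_c¹/ω_s¹ = 17/57
Stage 2: N_ring = 12 + 2·19 = 50
Stage 2: 12(ω_s−ω_c) = −50(ω_r−ω_c),  ω_r=0, ω_s=1
Stage 2: 12(1−ω_c) = −50(0−ω_c)  ⇒  62ω_c = 12  ⇒  ω_c = 6/31
  ⇒ ω_c²/ω_s² = 6/31
Coupling ω_s² = ω_c¹ ⇒ overall = 17/57 × 6/31 = 34/589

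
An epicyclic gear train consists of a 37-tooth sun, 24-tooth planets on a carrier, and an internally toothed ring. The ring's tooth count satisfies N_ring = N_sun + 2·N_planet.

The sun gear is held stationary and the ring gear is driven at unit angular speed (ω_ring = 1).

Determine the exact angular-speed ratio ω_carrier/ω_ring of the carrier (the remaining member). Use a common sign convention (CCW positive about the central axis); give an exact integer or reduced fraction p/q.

N_ring = 37 + 2·24 = 85
37(ω_s−ω_c) = −85(ω_r−ω_c),  ω_s=0, ω_r=1
37(0−ω_c) = −85(1−ω_c)  ⇒  122ω_c = 85  ⇒  ω_c = 85/122
ω_c/ω_r = 85/122

85/122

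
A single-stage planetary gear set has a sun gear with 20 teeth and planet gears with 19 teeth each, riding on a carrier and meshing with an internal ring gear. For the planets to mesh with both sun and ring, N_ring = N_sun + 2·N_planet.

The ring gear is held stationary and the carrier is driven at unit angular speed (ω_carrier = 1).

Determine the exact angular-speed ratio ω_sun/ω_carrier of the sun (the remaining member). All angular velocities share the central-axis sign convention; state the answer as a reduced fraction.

N_ring = 20 + 2·19 = 58
20(ω_s−ω_c) = −58(ω_r−ω_c),  ω_r=0, ω_c=1
ω_s = 1 − (58/20)(0−1) = 39/10
ω_s/ω_c = 39/10

39/10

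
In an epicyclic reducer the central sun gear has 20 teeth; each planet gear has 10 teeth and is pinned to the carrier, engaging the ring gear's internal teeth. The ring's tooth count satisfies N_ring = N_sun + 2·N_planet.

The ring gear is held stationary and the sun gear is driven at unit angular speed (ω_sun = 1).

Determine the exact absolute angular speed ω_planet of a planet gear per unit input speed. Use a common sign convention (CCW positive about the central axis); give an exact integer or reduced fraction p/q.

-1

N_ring = 20 + 2·10 = 40
20(ω_s−ω_c) = −40(ω_r−ω_c),  ω_r=0, ω_s=1
20(1−ω_c) = −40(0−ω_c)  ⇒  60ω_c = 20  ⇒  ω_c = 1/3
sun–planet: 20·(1−1/3) = −10·(ω_p−ω_c)  ⇒  ω_p−ω_c = −(20/10)·(2/3) = -4/3
ω_p = 1/3 − 4/3 = -1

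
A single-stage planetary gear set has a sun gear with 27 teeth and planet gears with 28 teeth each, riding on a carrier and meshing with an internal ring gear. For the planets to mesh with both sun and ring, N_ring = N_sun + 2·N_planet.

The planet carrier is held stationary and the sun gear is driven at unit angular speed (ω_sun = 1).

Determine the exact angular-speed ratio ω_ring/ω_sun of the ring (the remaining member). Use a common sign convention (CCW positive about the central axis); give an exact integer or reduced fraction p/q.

N_ring = 27 + 2·28 = 83
27(ω_s−ω_c) = −83(ω_r−ω_c),  ω_c=0, ω_s=1
ω_r = 0 − (27/83)(1−0) = -27/83
ω_r/ω_s = -27/83

-27/83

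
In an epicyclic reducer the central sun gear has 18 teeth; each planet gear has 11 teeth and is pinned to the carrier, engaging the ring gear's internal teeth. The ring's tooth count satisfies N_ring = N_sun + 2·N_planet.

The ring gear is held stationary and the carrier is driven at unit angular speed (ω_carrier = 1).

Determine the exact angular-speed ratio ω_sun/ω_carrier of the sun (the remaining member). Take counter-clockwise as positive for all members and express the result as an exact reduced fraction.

N_ring = 18 + 2·11 = 40
18(ω_s−ω_c) = −40(ω_r−ω_c),  ω_r=0, ω_c=1
ω_s = 1 − (40/18)(0−1) = 29/9
ω_s/ω_c = 29/9

29/9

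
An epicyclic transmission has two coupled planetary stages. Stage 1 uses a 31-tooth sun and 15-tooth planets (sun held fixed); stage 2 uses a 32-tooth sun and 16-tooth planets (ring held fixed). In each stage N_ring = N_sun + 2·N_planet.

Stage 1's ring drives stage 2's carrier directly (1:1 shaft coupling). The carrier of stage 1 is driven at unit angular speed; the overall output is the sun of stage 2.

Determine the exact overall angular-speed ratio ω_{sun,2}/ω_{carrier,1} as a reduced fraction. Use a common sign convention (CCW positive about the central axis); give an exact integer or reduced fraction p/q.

276/61

Stage 1: N_ring = 31 + 2·15 = 61
Stage 1: 31(ω_s−ω_c) = −61(ω_r−ω_c),  ω_s=0, ω_c=1
Stage 1: ω_r = 1 − (31/61)(0−1) = 92/61
  ⇒ ω_r¹/ω_c¹ = 92/61
Stage 2: N_ring = 32 + 2·16 = 64
Stage 2: 32(ω_s−ω_c) = −64(ω_r−ω_c),  ω_r=0, ω_c=1
Stage 2: ω_s = 1 − (64/32)(0−1) = 3
  ⇒ ω_s²/ω_c² = 3
Coupling ω_c² = ω_r¹ ⇒ overall = 92/61 × 3 = 276/61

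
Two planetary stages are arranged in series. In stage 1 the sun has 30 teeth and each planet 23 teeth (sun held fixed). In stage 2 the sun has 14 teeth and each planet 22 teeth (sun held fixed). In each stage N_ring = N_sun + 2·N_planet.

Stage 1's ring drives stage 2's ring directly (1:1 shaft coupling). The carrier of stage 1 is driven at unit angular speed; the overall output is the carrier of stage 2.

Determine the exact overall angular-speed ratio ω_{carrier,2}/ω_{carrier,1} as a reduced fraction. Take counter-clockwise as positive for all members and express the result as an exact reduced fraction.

1537/1368

Stage 1: N_ring = 30 + 2·23 = 76
Stage 1: 30(ω_s−ω_c) = −76(ω_r−ω_c),  ω_s=0, ω_c=1
Stage 1: ω_r = 1 − (30/76)(0−1) = 53/38
  ⇒ ω_r¹/ω_c¹ = 53/38
Stage 2: N_ring = 14 + 2·22 = 58
Stage 2: 14(ω_s−ω_c) = −58(ω_r−ω_c),  ω_s=0, ω_r=1
Stage 2: 14(0−ω_c) = −58(1−ω_c)  ⇒  72ω_c = 58  ⇒  ω_c = 29/36
  ⇒ ω_c²/ω_r² = 29/36
Coupling ω_r² = ω_r¹ ⇒ overall = 53/38 × 29/36 = 1537/1368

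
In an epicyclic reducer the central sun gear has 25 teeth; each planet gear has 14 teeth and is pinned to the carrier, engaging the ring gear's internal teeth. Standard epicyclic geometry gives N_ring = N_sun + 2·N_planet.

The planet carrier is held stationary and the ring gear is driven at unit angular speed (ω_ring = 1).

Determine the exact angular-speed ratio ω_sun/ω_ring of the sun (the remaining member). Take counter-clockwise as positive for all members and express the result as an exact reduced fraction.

-53/25

N_ring = 25 + 2·14 = 53
25(ω_s−ω_c) = −53(ω_r−ω_c),  ω_c=0, ω_r=1
ω_s = 0 − (53/25)(1−0) = -53/25
ω_s/ω_r = -53/25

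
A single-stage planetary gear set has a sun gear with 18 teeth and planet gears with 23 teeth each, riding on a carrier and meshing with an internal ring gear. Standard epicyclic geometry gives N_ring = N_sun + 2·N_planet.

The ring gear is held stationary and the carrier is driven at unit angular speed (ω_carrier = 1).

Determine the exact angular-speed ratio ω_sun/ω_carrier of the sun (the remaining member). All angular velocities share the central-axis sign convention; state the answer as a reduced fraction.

41/9

N_ring = 18 + 2·23 = 64
18(ω_s−ω_c) = −64(ω_r−ω_c),  ω_r=0, ω_c=1
ω_s = 1 − (64/18)(0−1) = 41/9
ω_s/ω_c = 41/9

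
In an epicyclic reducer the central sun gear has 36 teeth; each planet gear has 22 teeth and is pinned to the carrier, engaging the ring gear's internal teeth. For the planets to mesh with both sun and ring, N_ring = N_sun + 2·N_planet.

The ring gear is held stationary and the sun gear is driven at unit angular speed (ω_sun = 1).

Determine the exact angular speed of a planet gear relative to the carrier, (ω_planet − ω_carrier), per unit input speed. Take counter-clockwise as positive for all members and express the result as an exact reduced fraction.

N_ring = 36 + 2·22 = 80
36(ω_s−ω_c) = −80(ω_r−ω_c),  ω_r=0, ω_s=1
36(1−ω_c) = −80(0−ω_c)  ⇒  116ω_c = 36  ⇒  ω_c = 9/29
sun–planet: 36·(1−9/29) = −22·(ω_p−ω_c)  ⇒  ω_p−ω_c = −(36/22)·(20/29) = -360/319

-360/319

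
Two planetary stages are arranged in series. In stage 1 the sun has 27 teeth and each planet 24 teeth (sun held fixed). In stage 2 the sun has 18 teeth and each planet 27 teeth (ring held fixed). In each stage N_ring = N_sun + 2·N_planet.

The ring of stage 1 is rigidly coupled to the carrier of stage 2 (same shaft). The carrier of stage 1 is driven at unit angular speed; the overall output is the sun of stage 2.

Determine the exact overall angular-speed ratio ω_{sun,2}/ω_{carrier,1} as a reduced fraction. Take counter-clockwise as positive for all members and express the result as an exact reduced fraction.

Stage 1: N_ring = 27 + 2·24 = 75
Stage 1: 27(ω_s−ω_c) = −75(ω_r−ω_c),  ω_s=0, ω_c=1
Stage 1: ω_r = 1 − (27/75)(0−1) = 34/25
  ⇒ ω_r¹/ω_c¹ = 34/25
Stage 2: N_ring = 18 + 2·27 = 72
Stage 2: 18(ω_s−ω_c) = −72(ω_r−ω_c),  ω_r=0, ω_c=1
Stage 2: ω_s = 1 − (72/18)(0−1) = 5
  ⇒ ω_s²/ω_c² = 5
Coupling ω_c² = ω_r¹ ⇒ overall = 34/25 × 5 = 34/5

34/5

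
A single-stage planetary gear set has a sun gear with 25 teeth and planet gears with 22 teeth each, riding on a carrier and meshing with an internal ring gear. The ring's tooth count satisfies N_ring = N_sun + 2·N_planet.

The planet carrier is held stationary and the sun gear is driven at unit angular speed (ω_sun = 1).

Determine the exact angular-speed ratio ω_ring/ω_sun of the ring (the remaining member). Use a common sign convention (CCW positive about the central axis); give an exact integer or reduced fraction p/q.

N_ring = 25 + 2·22 = 69
25(ω_s−ω_c) = −69(ω_r−ω_c),  ω_c=0, ω_s=1
ω_r = 0 − (25/69)(1−0) = -25/69
ω_r/ω_s = -25/69

-25/69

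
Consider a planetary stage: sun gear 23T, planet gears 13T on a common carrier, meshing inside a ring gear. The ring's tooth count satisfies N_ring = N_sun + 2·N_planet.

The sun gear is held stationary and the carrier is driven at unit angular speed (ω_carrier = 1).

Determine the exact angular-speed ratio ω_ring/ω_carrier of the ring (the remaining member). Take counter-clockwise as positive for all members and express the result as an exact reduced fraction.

N_ring = 23 + 2·13 = 49
23(ω_s−ω_c) = −49(ω_r−ω_c),  ω_s=0, ω_c=1
ω_r = 1 − (23/49)(0−1) = 72/49
ω_r/ω_c = 72/49

72/49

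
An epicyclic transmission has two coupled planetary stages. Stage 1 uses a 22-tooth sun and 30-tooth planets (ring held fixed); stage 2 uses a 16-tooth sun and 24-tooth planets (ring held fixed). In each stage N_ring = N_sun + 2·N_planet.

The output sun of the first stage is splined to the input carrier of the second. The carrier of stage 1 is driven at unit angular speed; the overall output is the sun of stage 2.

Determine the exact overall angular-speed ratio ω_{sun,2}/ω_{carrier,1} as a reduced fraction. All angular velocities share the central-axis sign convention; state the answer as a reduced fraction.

Stage 1: N_ring = 22 + 2·30 = 82
Stage 1: 22(ω_s−ω_c) = −82(ω_r−ω_c),  ω_r=0, ω_c=1
Stage 1: ω_s = 1 − (82/22)(0−1) = 52/11
  ⇒ ω_s¹/ω_c¹ = 52/11
Stage 2: N_ring = 16 + 2·24 = 64
Stage 2: 16(ω_s−ω_c) = −64(ω_r−ω_c),  ω_r=0, ω_c=1
Stage 2: ω_s = 1 − (64/16)(0−1) = 5
  ⇒ ω_s²/ω_c² = 5
Coupling ω_c² = ω_s¹ ⇒ overall = 52/11 × 5 = 260/11

260/11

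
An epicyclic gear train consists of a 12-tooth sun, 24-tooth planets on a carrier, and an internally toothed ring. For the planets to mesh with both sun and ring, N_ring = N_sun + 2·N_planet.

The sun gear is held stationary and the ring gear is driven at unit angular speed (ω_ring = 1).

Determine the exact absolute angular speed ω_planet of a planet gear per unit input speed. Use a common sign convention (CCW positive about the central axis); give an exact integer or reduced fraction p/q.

5/4

N_ring = 12 + 2·24 = 60
12(ω_s−ω_c) = −60(ω_r−ω_c),  ω_s=0, ω_r=1
12(0−ω_c) = −60(1−ω_c)  ⇒  72ω_c = 60  ⇒  ω_c = 5/6
sun–planet: 12·(0−5/6) = −24·(ω_p−ω_c)  ⇒  ω_p−ω_c = −(12/24)·(-5/6) = 5/12
ω_p = 5/6 + 5/12 = 5/4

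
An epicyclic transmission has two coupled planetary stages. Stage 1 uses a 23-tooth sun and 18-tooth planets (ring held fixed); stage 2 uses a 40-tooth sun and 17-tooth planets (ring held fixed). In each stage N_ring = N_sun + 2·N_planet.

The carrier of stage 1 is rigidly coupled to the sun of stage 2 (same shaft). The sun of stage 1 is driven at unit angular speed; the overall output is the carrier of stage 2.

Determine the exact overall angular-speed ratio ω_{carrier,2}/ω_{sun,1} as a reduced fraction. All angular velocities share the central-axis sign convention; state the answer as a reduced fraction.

Stage 1: N_ring = 23 + 2·18 = 59
Stage 1: 23(ω_s−ω_c) = −59(ω_r−ω_c),  ω_r=0, ω_s=1
Stage 1: 23(1−ω_c) = −59(0−ω_c)  ⇒  82ω_c = 23  ⇒  ω_c = 23/82
  ⇒ ω_c¹/ω_s¹ = 23/82
Stage 2: N_ring = 40 + 2·17 = 74
Stage 2: 40(ω_s−ω_c) = −74(ω_r−ω_c),  ω_r=0, ω_s=1
Stage 2: 40(1−ω_c) = −74(0−ω_c)  ⇒  114ω_c = 40  ⇒  ω_c = 20/57
  ⇒ ω_c²/ω_s² = 20/57
Coupling ω_s² = ω_c¹ ⇒ overall = 23/82 × 20/57 = 230/2337

230/2337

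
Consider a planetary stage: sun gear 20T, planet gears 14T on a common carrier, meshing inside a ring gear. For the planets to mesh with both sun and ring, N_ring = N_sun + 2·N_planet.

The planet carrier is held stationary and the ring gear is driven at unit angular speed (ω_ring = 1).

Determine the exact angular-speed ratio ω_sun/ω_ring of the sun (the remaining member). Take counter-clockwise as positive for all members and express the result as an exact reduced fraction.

N_ring = 20 + 2·14 = 48
20(ω_s−ω_c) = −48(ω_r−ω_c),  ω_c=0, ω_r=1
ω_s = 0 − (48/20)(1−0) = -12/5
ω_s/ω_r = -12/5

-12/5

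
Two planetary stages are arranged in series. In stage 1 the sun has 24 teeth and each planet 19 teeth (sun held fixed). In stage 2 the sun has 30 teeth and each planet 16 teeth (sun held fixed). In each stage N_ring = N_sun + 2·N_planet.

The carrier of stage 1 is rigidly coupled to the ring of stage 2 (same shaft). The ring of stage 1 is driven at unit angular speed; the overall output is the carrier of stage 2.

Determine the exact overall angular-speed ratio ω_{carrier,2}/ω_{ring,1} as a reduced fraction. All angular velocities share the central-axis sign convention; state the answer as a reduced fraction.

Stage 1: N_ring = 24 + 2·19 = 62
Stage 1: 24(ω_s−ω_c) = −62(ω_r−ω_c),  ω_s=0, ω_r=1
Stage 1: 24(0−ω_c) = −62(1−ω_c)  ⇒  86ω_c = 62  ⇒  ω_c = 31/43
  ⇒ ω_c¹/ω_r¹ = 31/43
Stage 2: N_ring = 30 + 2·16 = 62
Stage 2: 30(ω_s−ω_c) = −62(ω_r−ω_c),  ω_s=0, ω_r=1
Stage 2: 30(0−ω_c) = −62(1−ω_c)  ⇒  92ω_c = 62  ⇒  ω_c = 31/46
  ⇒ ω_c²/ω_r² = 31/46
Coupling ω_r² = ω_c¹ ⇒ overall = 31/43 × 31/46 = 961/1978

961/1978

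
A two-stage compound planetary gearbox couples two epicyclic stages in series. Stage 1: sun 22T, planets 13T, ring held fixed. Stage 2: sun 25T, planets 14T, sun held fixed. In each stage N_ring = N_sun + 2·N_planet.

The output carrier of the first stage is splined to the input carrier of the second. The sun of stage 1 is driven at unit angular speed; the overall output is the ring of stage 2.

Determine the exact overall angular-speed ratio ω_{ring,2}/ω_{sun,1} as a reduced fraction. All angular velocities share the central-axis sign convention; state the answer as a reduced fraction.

858/1855

Stage 1: N_ring = 22 + 2·13 = 48
Stage 1: 22(ω_s−ω_c) = −48(ω_r−ω_c),  ω_r=0, ω_s=1
Stage 1: 22(1−ω_c) = −48(0−ω_c)  ⇒  70ω_c = 22  ⇒  ω_c = 11/35
  ⇒ ω_c¹/ω_s¹ = 11/35
Stage 2: N_ring = 25 + 2·14 = 53
Stage 2: 25(ω_s−ω_c) = −53(ω_r−ω_c),  ω_s=0, ω_c=1
Stage 2: ω_r = 1 − (25/53)(0−1) = 78/53
  ⇒ ω_r²/ω_c² = 78/53
Coupling ω_c² = ω_c¹ ⇒ overall = 11/35 × 78/53 = 858/1855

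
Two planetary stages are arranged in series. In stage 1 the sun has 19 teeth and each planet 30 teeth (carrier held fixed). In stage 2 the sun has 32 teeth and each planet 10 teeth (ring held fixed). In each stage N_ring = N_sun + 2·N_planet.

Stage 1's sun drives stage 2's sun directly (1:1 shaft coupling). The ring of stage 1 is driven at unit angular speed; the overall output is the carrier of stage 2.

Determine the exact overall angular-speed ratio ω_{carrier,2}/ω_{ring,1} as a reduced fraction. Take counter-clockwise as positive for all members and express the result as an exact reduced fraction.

Stage 1: N_ring = 19 + 2·30 = 79
Stage 1: 19(ω_s−ω_c) = −79(ω_r−ω_c),  ω_c=0, ω_r=1
Stage 1: ω_s = 0 − (79/19)(1−0) = -79/19
  ⇒ ω_s¹/ω_r¹ = -79/19
Stage 2: N_ring = 32 + 2·10 = 52
Stage 2: 32(ω_s−ω_c) = −52(ω_r−ω_c),  ω_r=0, ω_s=1
Stage 2: 32(1−ω_c) = −52(0−ω_c)  ⇒  84ω_c = 32  ⇒  ω_c = 8/21
  ⇒ ω_c²/ω_s² = 8/21
Coupling ω_s² = ω_s¹ ⇒ overall = -79/19 × 8/21 = -632/399

-632/399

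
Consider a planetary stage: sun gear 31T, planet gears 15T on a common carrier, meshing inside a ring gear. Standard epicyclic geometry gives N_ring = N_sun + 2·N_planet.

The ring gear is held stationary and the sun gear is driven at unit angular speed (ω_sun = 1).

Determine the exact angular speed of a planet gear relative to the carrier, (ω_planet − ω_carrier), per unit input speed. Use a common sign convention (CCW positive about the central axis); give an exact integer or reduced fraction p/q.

-1891/1380

N_ring = 31 + 2·15 = 61
31(ω_s−ω_c) = −61(ω_r−ω_c),  ω_r=0, ω_s=1
31(1−ω_c) = −61(0−ω_c)  ⇒  92ω_c = 31  ⇒  ω_c = 31/92
sun–planet: 31·(1−31/92) = −15·(ω_p−ω_c)  ⇒  ω_p−ω_c = −(31/15)·(61/92) = -1891/1380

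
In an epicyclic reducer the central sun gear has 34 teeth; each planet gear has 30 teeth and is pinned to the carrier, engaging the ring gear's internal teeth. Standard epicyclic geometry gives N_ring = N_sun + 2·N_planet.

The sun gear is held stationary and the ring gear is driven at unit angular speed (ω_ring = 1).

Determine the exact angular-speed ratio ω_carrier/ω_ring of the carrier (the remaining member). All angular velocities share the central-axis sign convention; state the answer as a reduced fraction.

N_ring = 34 + 2·30 = 94
34(ω_s−ω_c) = −94(ω_r−ω_c),  ω_s=0, ω_r=1
34(0−ω_c) = −94(1−ω_c)  ⇒  128ω_c = 94  ⇒  ω_c = 47/64
ω_c/ω_r = 47/64

47/64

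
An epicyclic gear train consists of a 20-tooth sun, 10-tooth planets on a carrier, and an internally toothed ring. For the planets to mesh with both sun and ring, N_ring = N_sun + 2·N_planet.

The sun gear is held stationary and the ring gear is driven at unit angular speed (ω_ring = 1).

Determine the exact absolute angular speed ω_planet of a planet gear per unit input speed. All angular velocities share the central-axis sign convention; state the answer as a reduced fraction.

2

N_ring = 20 + 2·10 = 40
20(ω_s−ω_c) = −40(ω_r−ω_c),  ω_s=0, ω_r=1
20(0−ω_c) = −40(1−ω_c)  ⇒  60ω_c = 40  ⇒  ω_c = 2/3
sun–planet: 20·(0−2/3) = −10·(ω_p−ω_c)  ⇒  ω_p−ω_c = −(20/10)·(-2/3) = 4/3
ω_p = 2/3 + 4/3 = 2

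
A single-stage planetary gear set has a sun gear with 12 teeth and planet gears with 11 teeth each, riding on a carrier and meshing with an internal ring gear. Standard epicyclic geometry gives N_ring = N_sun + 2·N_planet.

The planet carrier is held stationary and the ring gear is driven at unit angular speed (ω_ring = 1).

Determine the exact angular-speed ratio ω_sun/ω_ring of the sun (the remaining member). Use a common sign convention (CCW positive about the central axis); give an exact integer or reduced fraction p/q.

-17/6

N_ring = 12 + 2·11 = 34
12(ω_s−ω_c) = −34(ω_r−ω_c),  ω_c=0, ω_r=1
ω_s = 0 − (34/12)(1−0) = -17/6
ω_s/ω_r = -17/6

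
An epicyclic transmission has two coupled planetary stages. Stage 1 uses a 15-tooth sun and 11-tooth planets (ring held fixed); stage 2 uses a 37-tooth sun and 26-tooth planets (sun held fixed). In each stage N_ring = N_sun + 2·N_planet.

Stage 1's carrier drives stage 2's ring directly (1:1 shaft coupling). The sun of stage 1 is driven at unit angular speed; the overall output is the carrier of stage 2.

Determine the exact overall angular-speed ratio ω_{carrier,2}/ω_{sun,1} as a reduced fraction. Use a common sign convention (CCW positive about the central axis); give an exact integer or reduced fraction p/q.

Stage 1: N_ring = 15 + 2·11 = 37
Stage 1: 15(ω_s−ω_c) = −37(ω_r−ω_c),  ω_r=0, ω_s=1
Stage 1: 15(1−ω_c) = −37(0−ω_c)  ⇒  52ω_c = 15  ⇒  ω_c = 15/52
  ⇒ ω_c¹/ω_s¹ = 15/52
Stage 2: N_ring = 37 + 2·26 = 89
Stage 2: 37(ω_s−ω_c) = −89(ω_r−ω_c),  ω_s=0, ω_r=1
Stage 2: 37(0−ω_c) = −89(1−ω_c)  ⇒  126ω_c = 89  ⇒  ω_c = 89/126
  ⇒ ω_c²/ω_r² = 89/126
Coupling ω_r² = ω_c¹ ⇒ overall = 15/52 × 89/126 = 445/2184

445/2184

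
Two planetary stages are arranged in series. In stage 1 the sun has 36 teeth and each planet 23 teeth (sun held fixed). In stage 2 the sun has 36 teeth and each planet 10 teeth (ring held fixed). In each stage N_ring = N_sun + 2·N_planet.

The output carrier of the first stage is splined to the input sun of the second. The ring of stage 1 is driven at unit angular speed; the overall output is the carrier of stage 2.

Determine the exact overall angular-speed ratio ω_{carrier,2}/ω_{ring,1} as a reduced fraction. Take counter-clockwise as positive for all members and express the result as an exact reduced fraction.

369/1357

Stage 1: N_ring = 36 + 2·23 = 82
Stage 1: 36(ω_s−ω_c) = −82(ω_r−ω_c),  ω_s=0, ω_r=1
Stage 1: 36(0−ω_c) = −82(1−ω_c)  ⇒  118ω_c = 82  ⇒  ω_c = 41/59
  ⇒ ω_c¹/ω_r¹ = 41/59
Stage 2: N_ring = 36 + 2·10 = 56
Stage 2: 36(ω_s−ω_c) = −56(ω_r−ω_c),  ω_r=0, ω_s=1
Stage 2: 36(1−ω_c) = −56(0−ω_c)  ⇒  92ω_c = 36  ⇒  ω_c = 9/23
  ⇒ ω_c²/ω_s² = 9/23
Coupling ω_s² = ω_c¹ ⇒ overall = 41/59 × 9/23 = 369/1357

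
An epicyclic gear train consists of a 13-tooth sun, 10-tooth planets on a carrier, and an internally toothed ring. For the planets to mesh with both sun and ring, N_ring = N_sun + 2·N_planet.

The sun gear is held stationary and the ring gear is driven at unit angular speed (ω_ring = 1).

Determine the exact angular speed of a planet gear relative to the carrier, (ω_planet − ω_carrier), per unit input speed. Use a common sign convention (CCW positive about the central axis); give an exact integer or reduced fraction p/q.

429/460

N_ring = 13 + 2·10 = 33
13(ω_s−ω_c) = −33(ω_r−ω_c),  ω_s=0, ω_r=1
13(0−ω_c) = −33(1−ω_c)  ⇒  46ω_c = 33  ⇒  ω_c = 33/46
sun–planet: 13·(0−33/46) = −10·(ω_p−ω_c)  ⇒  ω_p−ω_c = −(13/10)·(-33/46) = 429/460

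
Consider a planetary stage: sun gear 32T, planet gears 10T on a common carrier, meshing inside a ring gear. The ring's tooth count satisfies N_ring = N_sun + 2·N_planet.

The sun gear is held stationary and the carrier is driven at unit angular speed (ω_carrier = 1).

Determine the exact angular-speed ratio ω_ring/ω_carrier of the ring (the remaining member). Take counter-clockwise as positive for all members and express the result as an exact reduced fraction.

N_ring = 32 + 2·10 = 52
32(ω_s−ω_c) = −52(ω_r−ω_c),  ω_s=0, ω_c=1
ω_r = 1 − (32/52)(0−1) = 21/13
ω_r/ω_c = 21/13

21/13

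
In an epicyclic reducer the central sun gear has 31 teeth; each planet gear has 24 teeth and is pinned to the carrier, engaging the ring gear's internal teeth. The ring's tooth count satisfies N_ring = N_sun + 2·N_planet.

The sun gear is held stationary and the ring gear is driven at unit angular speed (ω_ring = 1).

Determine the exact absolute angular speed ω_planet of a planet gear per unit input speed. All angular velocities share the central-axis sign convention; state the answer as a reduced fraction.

N_ring = 31 + 2·24 = 79
31(ω_s−ω_c) = −79(ω_r−ω_c),  ω_s=0, ω_r=1
31(0−ω_c) = −79(1−ω_c)  ⇒  110ω_c = 79  ⇒  ω_c = 79/110
sun–planet: 31·(0−79/110) = −24·(ω_p−ω_c)  ⇒  ω_p−ω_c = −(31/24)·(-79/110) = 2449/2640
ω_p = 79/110 + 2449/2640 = 79/48

79/48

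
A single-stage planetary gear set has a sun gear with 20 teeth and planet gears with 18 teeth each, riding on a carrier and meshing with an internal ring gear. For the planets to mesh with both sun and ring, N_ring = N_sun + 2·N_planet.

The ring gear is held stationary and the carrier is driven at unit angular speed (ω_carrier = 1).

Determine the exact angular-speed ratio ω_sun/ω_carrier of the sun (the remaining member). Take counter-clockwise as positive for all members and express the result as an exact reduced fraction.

19/5

N_ring = 20 + 2·18 = 56
20(ω_s−ω_c) = −56(ω_r−ω_c),  ω_r=0, ω_c=1
ω_s = 1 − (56/20)(0−1) = 19/5
ω_s/ω_c = 19/5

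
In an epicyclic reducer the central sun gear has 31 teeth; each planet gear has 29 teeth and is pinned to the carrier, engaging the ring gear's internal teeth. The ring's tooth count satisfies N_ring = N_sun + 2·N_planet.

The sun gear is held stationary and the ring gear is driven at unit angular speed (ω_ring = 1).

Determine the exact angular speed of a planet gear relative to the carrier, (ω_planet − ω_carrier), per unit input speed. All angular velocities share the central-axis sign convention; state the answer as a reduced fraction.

2759/3480

N_ring = 31 + 2·29 = 89
31(ω_s−ω_c) = −89(ω_r−ω_c),  ω_s=0, ω_r=1
31(0−ω_c) = −89(1−ω_c)  ⇒  120ω_c = 89  ⇒  ω_c = 89/120
sun–planet: 31·(0−89/120) = −29·(ω_p−ω_c)  ⇒  ω_p−ω_c = −(31/29)·(-89/120) = 2759/3480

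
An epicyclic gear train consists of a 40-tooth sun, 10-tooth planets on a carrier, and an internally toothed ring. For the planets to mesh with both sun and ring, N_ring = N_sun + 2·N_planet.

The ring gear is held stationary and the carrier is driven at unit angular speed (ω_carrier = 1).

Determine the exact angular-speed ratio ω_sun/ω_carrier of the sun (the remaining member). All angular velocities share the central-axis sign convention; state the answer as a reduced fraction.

5/2

N_ring = 40 + 2·10 = 60
40(ω_s−ω_c) = −60(ω_r−ω_c),  ω_r=0, ω_c=1
ω_s = 1 − (60/40)(0−1) = 5/2
ω_s/ω_c = 5/2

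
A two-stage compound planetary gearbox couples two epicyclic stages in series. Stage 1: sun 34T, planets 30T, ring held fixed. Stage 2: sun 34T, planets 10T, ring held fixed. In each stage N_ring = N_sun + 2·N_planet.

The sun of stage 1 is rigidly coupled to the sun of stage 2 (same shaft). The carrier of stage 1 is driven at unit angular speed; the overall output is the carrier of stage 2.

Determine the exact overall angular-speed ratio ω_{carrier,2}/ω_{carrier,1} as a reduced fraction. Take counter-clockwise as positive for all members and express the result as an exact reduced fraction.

Stage 1: N_ring = 34 + 2·30 = 94
Stage 1: 34(ω_s−ω_c) = −94(ω_r−ω_c),  ω_r=0, ω_c=1
Stage 1: ω_s = 1 − (94/34)(0−1) = 64/17
  ⇒ ω_s¹/ω_c¹ = 64/17
Stage 2: N_ring = 34 + 2·10 = 54
Stage 2: 34(ω_s−ω_c) = −54(ω_r−ω_c),  ω_r=0, ω_s=1
Stage 2: 34(1−ω_c) = −54(0−ω_c)  ⇒  88ω_c = 34  ⇒  ω_c = 17/44
  ⇒ ω_c²/ω_s² = 17/44
Coupling ω_s² = ω_s¹ ⇒ overall = 64/17 × 17/44 = 16/11

16/11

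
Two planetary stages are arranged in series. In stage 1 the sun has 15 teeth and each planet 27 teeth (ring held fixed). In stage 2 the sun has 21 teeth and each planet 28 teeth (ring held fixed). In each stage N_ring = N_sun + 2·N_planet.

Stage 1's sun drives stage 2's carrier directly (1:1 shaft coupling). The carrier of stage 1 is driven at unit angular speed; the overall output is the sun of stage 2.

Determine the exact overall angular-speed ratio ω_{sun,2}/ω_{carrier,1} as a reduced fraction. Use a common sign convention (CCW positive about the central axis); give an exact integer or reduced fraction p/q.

392/15

Stage 1: N_ring = 15 + 2·27 = 69
Stage 1: 15(ω_s−ω_c) = −69(ω_r−ω_c),  ω_r=0, ω_c=1
Stage 1: ω_s = 1 − (69/15)(0−1) = 28/5
  ⇒ ω_s¹/ω_c¹ = 28/5
Stage 2: N_ring = 21 + 2·28 = 77
Stage 2: 21(ω_s−ω_c) = −77(ω_r−ω_c),  ω_r=0, ω_c=1
Stage 2: ω_s = 1 − (77/21)(0−1) = 14/3
  ⇒ ω_s²/ω_c² = 14/3
Coupling ω_c² = ω_s¹ ⇒ overall = 28/5 × 14/3 = 392/15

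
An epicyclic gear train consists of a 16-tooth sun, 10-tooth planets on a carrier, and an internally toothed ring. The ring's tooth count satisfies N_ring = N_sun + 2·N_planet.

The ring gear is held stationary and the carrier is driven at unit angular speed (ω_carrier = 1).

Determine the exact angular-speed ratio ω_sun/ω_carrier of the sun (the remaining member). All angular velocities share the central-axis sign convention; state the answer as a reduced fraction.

13/4

N_ring = 16 + 2·10 = 36
16(ω_s−ω_c) = −36(ω_r−ω_c),  ω_r=0, ω_c=1
ω_s = 1 − (36/16)(0−1) = 13/4
ω_s/ω_c = 13/4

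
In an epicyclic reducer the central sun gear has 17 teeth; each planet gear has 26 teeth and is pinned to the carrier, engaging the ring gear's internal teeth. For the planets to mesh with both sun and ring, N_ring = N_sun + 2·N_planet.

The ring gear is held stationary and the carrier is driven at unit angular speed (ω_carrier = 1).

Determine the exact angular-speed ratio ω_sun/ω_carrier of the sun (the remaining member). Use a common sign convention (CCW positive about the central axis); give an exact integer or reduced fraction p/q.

N_ring = 17 + 2·26 = 69
17(ω_s−ω_c) = −69(ω_r−ω_c),  ω_r=0, ω_c=1
ω_s = 1 − (69/17)(0−1) = 86/17
ω_s/ω_c = 86/17

86/17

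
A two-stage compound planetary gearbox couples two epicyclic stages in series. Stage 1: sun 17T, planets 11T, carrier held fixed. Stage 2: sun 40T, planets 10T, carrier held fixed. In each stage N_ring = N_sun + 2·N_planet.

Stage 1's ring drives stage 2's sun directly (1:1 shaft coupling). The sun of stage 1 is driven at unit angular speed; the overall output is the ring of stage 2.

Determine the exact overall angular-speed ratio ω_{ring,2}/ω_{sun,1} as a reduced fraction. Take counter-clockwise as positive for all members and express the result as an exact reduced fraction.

Stage 1: N_ring = 17 + 2·11 = 39
Stage 1: 17(ω_s−ω_c) = −39(ω_r−ω_c),  ω_c=0, ω_s=1
Stage 1: ω_r = 0 − (17/39)(1−0) = -17/39
  ⇒ ω_r¹/ω_s¹ = -17/39
Stage 2: N_ring = 40 + 2·10 = 60
Stage 2: 40(ω_s−ω_c) = −60(ω_r−ω_c),  ω_c=0, ω_s=1
Stage 2: ω_r = 0 − (40/60)(1−0) = -2/3
  ⇒ ω_r²/ω_s² = -2/3
Coupling ω_s² = ω_r¹ ⇒ overall = -17/39 × -2/3 = 34/117

34/117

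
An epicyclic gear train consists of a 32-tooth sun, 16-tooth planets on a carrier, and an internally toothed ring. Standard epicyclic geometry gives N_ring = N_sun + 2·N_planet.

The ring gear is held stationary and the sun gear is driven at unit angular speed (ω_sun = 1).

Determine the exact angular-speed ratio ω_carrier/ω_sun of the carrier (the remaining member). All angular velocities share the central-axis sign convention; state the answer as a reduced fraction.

N_ring = 32 + 2·16 = 64
32(ω_s−ω_c) = −64(ω_r−ω_c),  ω_r=0, ω_s=1
32(1−ω_c) = −64(0−ω_c)  ⇒  96ω_c = 32  ⇒  ω_c = 1/3
ω_c/ω_s = 1/3

1/3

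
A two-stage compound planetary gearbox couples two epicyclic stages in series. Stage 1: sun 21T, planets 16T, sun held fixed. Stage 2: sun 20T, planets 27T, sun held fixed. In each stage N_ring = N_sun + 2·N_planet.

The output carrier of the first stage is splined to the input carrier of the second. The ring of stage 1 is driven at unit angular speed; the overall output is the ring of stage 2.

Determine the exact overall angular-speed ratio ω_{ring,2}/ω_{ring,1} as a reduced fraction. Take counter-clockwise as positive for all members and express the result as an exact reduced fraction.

2491/2738

Stage 1: N_ring = 21 + 2·16 = 53
Stage 1: 21(ω_s−ω_c) = −53(ω_r−ω_c),  ω_s=0, ω_r=1
Stage 1: 21(0−ω_c) = −53(1−ω_c)  ⇒  74ω_c = 53  ⇒  ω_c = 53/74
  ⇒ ω_c¹/ω_r¹ = 53/74
Stage 2: N_ring = 20 + 2·27 = 74
Stage 2: 20(ω_s−ω_c) = −74(ω_r−ω_c),  ω_s=0, ω_c=1
Stage 2: ω_r = 1 − (20/74)(0−1) = 47/37
  ⇒ ω_r²/ω_c² = 47/37
Coupling ω_c² = ω_c¹ ⇒ overall = 53/74 × 47/37 = 2491/2738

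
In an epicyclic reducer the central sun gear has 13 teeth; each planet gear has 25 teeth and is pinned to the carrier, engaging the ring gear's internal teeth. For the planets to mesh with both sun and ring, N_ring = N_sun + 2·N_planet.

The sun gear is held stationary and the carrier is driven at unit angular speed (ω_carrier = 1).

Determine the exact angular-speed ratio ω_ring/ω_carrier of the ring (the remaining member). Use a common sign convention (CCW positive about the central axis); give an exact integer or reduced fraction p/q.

N_ring = 13 + 2·25 = 63
13(ω_s−ω_c) = −63(ω_r−ω_c),  ω_s=0, ω_c=1
ω_r = 1 − (13/63)(0−1) = 76/63
ω_r/ω_c = 76/63

76/63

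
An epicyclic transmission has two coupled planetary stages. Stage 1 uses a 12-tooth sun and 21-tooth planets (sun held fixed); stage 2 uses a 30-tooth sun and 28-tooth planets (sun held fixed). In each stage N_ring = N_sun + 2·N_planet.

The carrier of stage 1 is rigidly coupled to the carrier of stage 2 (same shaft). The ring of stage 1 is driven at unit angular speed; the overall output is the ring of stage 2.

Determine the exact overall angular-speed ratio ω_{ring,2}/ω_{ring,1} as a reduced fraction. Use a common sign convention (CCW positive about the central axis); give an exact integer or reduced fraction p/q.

522/473

Stage 1: N_ring = 12 + 2·21 = 54
Stage 1: 12(ω_s−ω_c) = −54(ω_r−ω_c),  ω_s=0, ω_r=1
Stage 1: 12(0−ω_c) = −54(1−ω_c)  ⇒  66ω_c = 54  ⇒  ω_c = 9/11
  ⇒ ω_c¹/ω_r¹ = 9/11
Stage 2: N_ring = 30 + 2·28 = 86
Stage 2: 30(ω_s−ω_c) = −86(ω_r−ω_c),  ω_s=0, ω_c=1
Stage 2: ω_r = 1 − (30/86)(0−1) = 58/43
  ⇒ ω_r²/ω_c² = 58/43
Coupling ω_c² = ω_c¹ ⇒ overall = 9/11 × 58/43 = 522/473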